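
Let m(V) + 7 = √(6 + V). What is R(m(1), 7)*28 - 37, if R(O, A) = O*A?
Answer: -1409 + 196*√7 ≈ -890.43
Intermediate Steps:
m(V) = -7 + √(6 + V)
R(O, A) = A*O
R(m(1), 7)*28 - 37 = (7*(-7 + √(6 + 1)))*28 - 37 = (7*(-7 + √7))*28 - 37 = (-49 + 7*√7)*28 - 37 = (-1372 + 196*√7) - 37 = -1409 + 196*√7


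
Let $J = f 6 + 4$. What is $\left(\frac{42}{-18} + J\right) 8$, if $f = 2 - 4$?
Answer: $- \frac{248}{3} \approx -82.667$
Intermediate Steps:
$f = -2$ ($f = 2 - 4 = -2$)
$J = -8$ ($J = \left(-2\right) 6 + 4 = -12 + 4 = -8$)
$\left(\frac{42}{-18} + J\right) 8 = \left(\frac{42}{-18} - 8\right) 8 = \left(42 \left(- \frac{1}{18}\right) - 8\right) 8 = \left(- \frac{7}{3} - 8\right) 8 = \left(- \frac{31}{3}\right) 8 = - \frac{248}{3}$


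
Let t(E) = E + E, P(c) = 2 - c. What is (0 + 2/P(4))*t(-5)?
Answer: 10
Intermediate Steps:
t(E) = 2*E
(0 + 2/P(4))*t(-5) = (0 + 2/(2 - 1*4))*(2*(-5)) = (0 + 2/(2 - 4))*(-10) = (0 + 2/(-2))*(-10) = (0 + 2*(-½))*(-10) = (0 - 1)*(-10) = -1*(-10) = 10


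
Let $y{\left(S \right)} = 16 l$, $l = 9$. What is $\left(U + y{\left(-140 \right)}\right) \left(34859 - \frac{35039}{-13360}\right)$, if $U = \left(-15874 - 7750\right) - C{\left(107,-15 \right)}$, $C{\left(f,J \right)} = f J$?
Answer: $- \frac{2037661845625}{2672} \approx -7.626 \cdot 10^{8}$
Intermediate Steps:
$y{\left(S \right)} = 144$ ($y{\left(S \right)} = 16 \cdot 9 = 144$)
$C{\left(f,J \right)} = J f$
$U = -22019$ ($U = \left(-15874 - 7750\right) - \left(-15\right) 107 = -23624 - -1605 = -23624 + 1605 = -22019$)
$\left(U + y{\left(-140 \right)}\right) \left(34859 - \frac{35039}{-13360}\right) = \left(-22019 + 144\right) \left(34859 - \frac{35039}{-13360}\right) = - 21875 \left(34859 - - \frac{35039}{13360}\right) = - 21875 \left(34859 + \frac{35039}{13360}\right) = \left(-21875\right) \frac{465751279}{13360} = - \frac{2037661845625}{2672}$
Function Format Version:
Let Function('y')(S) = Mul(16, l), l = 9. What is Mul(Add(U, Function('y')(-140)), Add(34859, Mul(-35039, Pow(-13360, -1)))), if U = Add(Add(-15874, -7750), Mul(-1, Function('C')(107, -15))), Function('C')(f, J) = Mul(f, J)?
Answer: Rational(-2037661845625, 2672) ≈ -7.6260e+8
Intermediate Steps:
Function('y')(S) = 144 (Function('y')(S) = Mul(16, 9) = 144)
Function('C')(f, J) = Mul(J, f)
U = -22019 (U = Add(Add(-15874, -7750), Mul(-1, Mul(-15, 107))) = Add(-23624, Mul(-1, -1605)) = Add(-23624, 1605) = -22019)
Mul(Add(U, Function('y')(-140)), Add(34859, Mul(-35039, Pow(-13360, -1)))) = Mul(Add(-22019, 144), Add(34859, Mul(-35039, Pow(-13360, -1)))) = Mul(-21875, Add(34859, Mul(-35039, Rational(-1, 13360)))) = Mul(-21875, Add(34859, Rational(35039, 13360))) = Mul(-21875, Rational(465751279, 13360)) = Rational(-2037661845625, 2672)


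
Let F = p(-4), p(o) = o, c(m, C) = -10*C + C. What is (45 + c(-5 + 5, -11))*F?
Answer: -576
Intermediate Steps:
c(m, C) = -9*C
F = -4
(45 + c(-5 + 5, -11))*F = (45 - 9*(-11))*(-4) = (45 + 99)*(-4) = 144*(-4) = -576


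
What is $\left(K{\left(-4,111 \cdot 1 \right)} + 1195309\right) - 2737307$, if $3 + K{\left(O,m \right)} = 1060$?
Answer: $-1540941$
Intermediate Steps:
$K{\left(O,m \right)} = 1057$ ($K{\left(O,m \right)} = -3 + 1060 = 1057$)
$\left(K{\left(-4,111 \cdot 1 \right)} + 1195309\right) - 2737307 = \left(1057 + 1195309\right) - 2737307 = 1196366 - 2737307 = -1540941$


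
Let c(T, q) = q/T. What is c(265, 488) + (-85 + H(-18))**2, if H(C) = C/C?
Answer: 1870328/265 ≈ 7057.8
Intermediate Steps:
H(C) = 1
c(265, 488) + (-85 + H(-18))**2 = 488/265 + (-85 + 1)**2 = 488*(1/265) + (-84)**2 = 488/265 + 7056 = 1870328/265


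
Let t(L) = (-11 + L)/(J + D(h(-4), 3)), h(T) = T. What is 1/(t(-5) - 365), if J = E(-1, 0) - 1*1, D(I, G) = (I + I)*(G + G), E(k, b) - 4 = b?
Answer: -45/16409 ≈ -0.0027424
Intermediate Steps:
E(k, b) = 4 + b
D(I, G) = 4*G*I (D(I, G) = (2*I)*(2*G) = 4*G*I)
J = 3 (J = (4 + 0) - 1*1 = 4 - 1 = 3)
t(L) = 11/45 - L/45 (t(L) = (-11 + L)/(3 + 4*3*(-4)) = (-11 + L)/(3 - 48) = (-11 + L)/(-45) = (-11 + L)*(-1/45) = 11/45 - L/45)
1/(t(-5) - 365) = 1/((11/45 - 1/45*(-5)) - 365) = 1/((11/45 + 1/9) - 365) = 1/(16/45 - 365) = 1/(-16409/45) = -45/16409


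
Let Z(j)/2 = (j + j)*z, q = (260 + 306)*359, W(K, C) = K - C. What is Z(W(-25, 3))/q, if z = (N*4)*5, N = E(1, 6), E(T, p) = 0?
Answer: 0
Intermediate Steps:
N = 0
q = 203194 (q = 566*359 = 203194)
z = 0 (z = (0*4)*5 = 0*5 = 0)
Z(j) = 0 (Z(j) = 2*((j + j)*0) = 2*((2*j)*0) = 2*0 = 0)
Z(W(-25, 3))/q = 0/203194 = 0*(1/203194) = 0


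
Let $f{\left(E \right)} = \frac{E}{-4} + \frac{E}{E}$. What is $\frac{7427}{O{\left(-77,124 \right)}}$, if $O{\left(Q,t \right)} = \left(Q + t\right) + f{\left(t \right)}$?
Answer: $\frac{7427}{17} \approx 436.88$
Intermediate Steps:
$f{\left(E \right)} = 1 - \frac{E}{4}$ ($f{\left(E \right)} = E \left(- \frac{1}{4}\right) + 1 = - \frac{E}{4} + 1 = 1 - \frac{E}{4}$)
$O{\left(Q,t \right)} = 1 + Q + \frac{3 t}{4}$ ($O{\left(Q,t \right)} = \left(Q + t\right) - \left(-1 + \frac{t}{4}\right) = 1 + Q + \frac{3 t}{4}$)
$\frac{7427}{O{\left(-77,124 \right)}} = \frac{7427}{1 - 77 + \frac{3}{4} \cdot 124} = \frac{7427}{1 - 77 + 93} = \frac{7427}{17}$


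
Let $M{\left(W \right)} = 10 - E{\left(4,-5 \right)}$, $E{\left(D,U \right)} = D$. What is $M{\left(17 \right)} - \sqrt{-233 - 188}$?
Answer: $6 - i \sqrt{421} \approx 6.0 - 20.518 i$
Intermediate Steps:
$M{\left(W \right)} = 6$ ($M{\left(W \right)} = 10 - 4 = 6$)
$M{\left(17 \right)} - \sqrt{-233 - 188} = 6 - \sqrt{-233 - 188} = 6 - \sqrt{-421} = 6 - i \sqrt{421}$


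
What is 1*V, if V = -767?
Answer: -767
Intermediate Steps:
1*V = 1*(-767) = -767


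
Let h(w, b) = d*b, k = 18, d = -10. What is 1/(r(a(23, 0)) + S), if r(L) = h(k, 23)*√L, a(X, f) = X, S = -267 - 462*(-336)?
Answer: 30993/4802586905 + 46*√23/4802586905 ≈ 6.4993e-6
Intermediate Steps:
S = 154965 (S = -267 + 155232 = 154965)
h(w, b) = -10*b
r(L) = -230*√L (r(L) = (-10*23)*√L = -230*√L)
1/(r(a(23, 0)) + S) = 1/(-230*√23 + 154965) = 1/(154965 - 230*√23)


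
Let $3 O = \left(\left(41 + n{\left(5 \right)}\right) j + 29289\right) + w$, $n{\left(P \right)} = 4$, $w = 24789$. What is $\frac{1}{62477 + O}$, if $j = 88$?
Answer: $\frac{1}{81823} \approx 1.2221 \cdot 10^{-5}$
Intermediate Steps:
$O = 19346$ ($O = \frac{\left(\left(41 + 4\right) 88 + 29289\right) + 24789}{3} = \frac{\left(45 \cdot 88 + 29289\right) + 24789}{3} = \frac{\left(3960 + 29289\right) + 24789}{3} = \frac{33249 + 24789}{3} = \frac{1}{3} \cdot 58038 = 19346$)
$\frac{1}{62477 + O} = \frac{1}{62477 + 19346} = \frac{1}{81823}$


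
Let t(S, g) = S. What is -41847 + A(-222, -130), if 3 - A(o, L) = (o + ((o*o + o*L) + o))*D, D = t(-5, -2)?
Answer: 346656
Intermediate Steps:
D = -5
A(o, L) = 3 + 5*o² + 10*o + 5*L*o (A(o, L) = 3 - (o + ((o*o + o*L) + o))*(-5) = 3 - (o + ((o² + L*o) + o))*(-5) = 3 - (o + (o + o² + L*o))*(-5) = 3 - (o² + 2*o + L*o)*(-5) = 3 - (-10*o - 5*o² - 5*L*o) = 3 + (5*o² + 10*o + 5*L*o) = 3 + 5*o² + 10*o + 5*L*o)
-41847 + A(-222, -130) = -41847 + (3 + 5*(-222)² + 10*(-222) + 5*(-130)*(-222)) = -41847 + (3 + 5*49284 - 2220 + 144300) = -41847 + (3 + 246420 - 2220 + 144300) = -41847 + 388503 = 346656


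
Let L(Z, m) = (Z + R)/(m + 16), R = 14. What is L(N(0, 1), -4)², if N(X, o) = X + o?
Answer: 25/16 ≈ 1.5625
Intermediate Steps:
L(Z, m) = (14 + Z)/(16 + m) (L(Z, m) = (Z + 14)/(m + 16) = (14 + Z)/(16 + m))
L(N(0, 1), -4)² = ((14 + (0 + 1))/(16 - 4))² = ((14 + 1)/12)² = ((1/12)*15)² = (5/4)² = 25/16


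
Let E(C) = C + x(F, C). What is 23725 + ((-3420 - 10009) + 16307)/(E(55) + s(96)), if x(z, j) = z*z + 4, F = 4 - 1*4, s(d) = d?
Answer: 3680253/155 ≈ 23744.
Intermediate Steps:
F = 0 (F = 4 - 4 = 0)
x(z, j) = 4 + z**2 (x(z, j) = z**2 + 4 = 4 + z**2)
E(C) = 4 + C (E(C) = C + (4 + 0**2) = C + (4 + 0) = C + 4 = 4 + C)
23725 + ((-3420 - 10009) + 16307)/(E(55) + s(96)) = 23725 + ((-3420 - 10009) + 16307)/((4 + 55) + 96) = 23725 + (-13429 + 16307)/(59 + 96) = 23725 + 2878/155 = 3680253/155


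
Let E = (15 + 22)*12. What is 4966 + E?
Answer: 5410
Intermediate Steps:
E = 444 (E = 37*12 = 444)
4966 + E = 4966 + 444 = 5410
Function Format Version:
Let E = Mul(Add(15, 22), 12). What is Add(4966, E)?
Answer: 5410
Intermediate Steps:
E = 444 (E = Mul(37, 12) = 444)
Add(4966, E) = Add(4966, 444) = 5410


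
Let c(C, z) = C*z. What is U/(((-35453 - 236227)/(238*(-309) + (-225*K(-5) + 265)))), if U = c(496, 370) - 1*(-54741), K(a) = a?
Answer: 2148875959/33960 ≈ 63277.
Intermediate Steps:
U = 238261 (U = 496*370 - 1*(-54741) = 183520 + 54741 = 238261)
U/(((-35453 - 236227)/(238*(-309) + (-225*K(-5) + 265)))) = 238261/(((-35453 - 236227)/(238*(-309) + (-225*(-5) + 265)))) = 238261/((-271680/(-73542 + (1125 + 265)))) = 238261/((-271680/(-73542 + 1390))) = 238261/((-271680/(-72152))) = 238261/((-271680*(-1/72152))) = 238261/(33960/9019) = 238261*(9019/33960) = 2148875959/33960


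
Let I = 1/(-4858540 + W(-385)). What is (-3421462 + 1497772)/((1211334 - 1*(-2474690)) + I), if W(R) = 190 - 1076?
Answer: -3116009733980/5970653620741 ≈ -0.52189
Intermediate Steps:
W(R) = -886
I = -1/4859426 (I = 1/(-4858540 - 886) = 1/(-4859426) = -1/4859426 ≈ -2.0579e-7)
(-3421462 + 1497772)/((1211334 - 1*(-2474690)) + I) = (-3421462 + 1497772)/((1211334 - 1*(-2474690)) - 1/4859426) = -1923690/((1211334 + 2474690) - 1/4859426) = -1923690/(3686024 - 1/4859426) = -1923690/17911960862223/4859426 = -1923690*4859426/17911960862223 = -3116009733980/5970653620741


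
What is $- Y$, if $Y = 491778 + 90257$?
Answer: $-582035$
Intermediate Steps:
$Y = 582035$
$- Y = \left(-1\right) 582035 = -582035$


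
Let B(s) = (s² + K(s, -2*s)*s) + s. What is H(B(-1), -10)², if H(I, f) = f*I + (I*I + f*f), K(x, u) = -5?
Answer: 5625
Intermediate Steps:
B(s) = s² - 4*s (B(s) = (s² - 5*s) + s = s² - 4*s)
H(I, f) = I² + f² + I*f (H(I, f) = I*f + (I² + f²) = I² + f² + I*f)
H(B(-1), -10)² = ((-(-4 - 1))² + (-10)² - (-4 - 1)*(-10))² = ((-1*(-5))² + 100 - 1*(-5)*(-10))² = (5² + 100 + 5*(-10))² = (25 + 100 - 50)² = 75² = 5625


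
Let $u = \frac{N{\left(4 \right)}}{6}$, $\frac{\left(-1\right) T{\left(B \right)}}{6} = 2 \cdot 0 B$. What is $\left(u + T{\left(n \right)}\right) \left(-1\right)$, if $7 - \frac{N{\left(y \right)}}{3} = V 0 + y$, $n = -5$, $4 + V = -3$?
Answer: $- \frac{3}{2} \approx -1.5$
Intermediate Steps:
$V = -7$ ($V = -4 - 3 = -7$)
$N{\left(y \right)} = 21 - 3 y$ ($N{\left(y \right)} = 21 - 3 \left(\left(-7\right) 0 + y\right) = 21 - 3 \left(0 + y\right) = 21 - 3 y$)
$T{\left(B \right)} = 0$ ($T{\left(B \right)} = - 6 \cdot 2 \cdot 0 B = - 6 \cdot 0 B = \left(-6\right) 0 = 0$)
$u = \frac{3}{2}$ ($u = \frac{21 - 12}{6} = \left(21 - 12\right) \frac{1}{6} = 9 \cdot \frac{1}{6} = \frac{3}{2} \approx 1.5$)
$\left(u + T{\left(n \right)}\right) \left(-1\right) = \left(\frac{3}{2} + 0\right) \left(-1\right) = \frac{3}{2} \left(-1\right) = - \frac{3}{2}$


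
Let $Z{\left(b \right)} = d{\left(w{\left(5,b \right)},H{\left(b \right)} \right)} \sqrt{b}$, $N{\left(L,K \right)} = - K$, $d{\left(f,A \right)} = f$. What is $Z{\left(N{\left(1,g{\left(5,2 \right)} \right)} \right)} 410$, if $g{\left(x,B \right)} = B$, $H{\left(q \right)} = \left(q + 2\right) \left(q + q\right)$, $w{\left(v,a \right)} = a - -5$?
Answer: $1230 i \sqrt{2} \approx 1739.5 i$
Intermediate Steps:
$w{\left(v,a \right)} = 5 + a$ ($w{\left(v,a \right)} = a + 5 = 5 + a$)
$H{\left(q \right)} = 2 q \left(2 + q\right)$ ($H{\left(q \right)} = \left(2 + q\right) 2 q = 2 q \left(2 + q\right)$)
$Z{\left(b \right)} = \sqrt{b} \left(5 + b\right)$ ($Z{\left(b \right)} = \left(5 + b\right) \sqrt{b} = \sqrt{b} \left(5 + b\right)$)
$Z{\left(N{\left(1,g{\left(5,2 \right)} \right)} \right)} 410 = \sqrt{\left(-1\right) 2} \left(5 - 2\right) 410 = \sqrt{-2} \left(5 - 2\right) 410 = i \sqrt{2} \cdot 3 \cdot 410 = 3 i \sqrt{2} \cdot 410 = 1230 i \sqrt{2}$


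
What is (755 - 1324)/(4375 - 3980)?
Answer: -569/395 ≈ -1.4405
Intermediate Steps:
(755 - 1324)/(4375 - 3980) = -569/395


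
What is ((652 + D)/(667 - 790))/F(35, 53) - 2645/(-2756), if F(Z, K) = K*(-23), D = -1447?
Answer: 2480455/2598908 ≈ 0.95442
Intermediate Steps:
F(Z, K) = -23*K
((652 + D)/(667 - 790))/F(35, 53) - 2645/(-2756) = ((652 - 1447)/(667 - 790))/((-23*53)) - 2645/(-2756) = -795/(-123)/(-1219) - 2645*(-1/2756) = -795*(-1/123)*(-1/1219) + 2645/2756 = (265/41)*(-1/1219) + 2645/2756 = -5/943 + 2645/2756 = 2480455/2598908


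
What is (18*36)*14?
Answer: 9072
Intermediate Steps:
(18*36)*14 = 648*14 = 9072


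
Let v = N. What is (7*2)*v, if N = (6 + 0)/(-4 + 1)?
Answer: -28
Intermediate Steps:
N = -2 (N = 6/(-3) = 6*(-⅓) = -2)
v = -2
(7*2)*v = (7*2)*(-2) = 14*(-2) = -28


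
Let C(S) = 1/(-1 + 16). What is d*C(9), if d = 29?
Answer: 29/15 ≈ 1.9333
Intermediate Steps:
C(S) = 1/15
d*C(9) = 29*(1/15) = 29/15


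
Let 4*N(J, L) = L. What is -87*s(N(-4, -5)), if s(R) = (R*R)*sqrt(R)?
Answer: -2175*I*sqrt(5)/32 ≈ -151.98*I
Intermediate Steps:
N(J, L) = L/4
s(R) = R**(5/2) (s(R) = R**2*sqrt(R) = R**(5/2))
-87*s(N(-4, -5)) = -87*25*I*sqrt(5)/32 = -2175*I*sqrt(5)/32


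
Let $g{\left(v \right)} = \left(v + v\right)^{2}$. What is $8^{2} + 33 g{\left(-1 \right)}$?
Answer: $196$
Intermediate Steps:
$g{\left(v \right)} = 4 v^{2}$ ($g{\left(v \right)} = \left(2 v\right)^{2} = 4 v^{2}$)
$8^{2} + 33 g{\left(-1 \right)} = 8^{2} + 33 \cdot 4 \left(-1\right)^{2} = 64 + 33 \cdot 4 \cdot 1 = 64 + 33 \cdot 4 = 64 + 132 = 196$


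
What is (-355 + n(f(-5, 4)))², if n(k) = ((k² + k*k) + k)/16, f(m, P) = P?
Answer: 1990921/16 ≈ 1.2443e+5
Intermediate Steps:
n(k) = k²/8 + k/16 (n(k) = ((k² + k²) + k)*(1/16) = (2*k² + k)*(1/16) = (k + 2*k²)*(1/16) = k²/8 + k/16)
(-355 + n(f(-5, 4)))² = (-355 + (1/16)*4*(1 + 2*4))² = (-355 + (1/16)*4*(1 + 8))² = (-355 + (1/16)*4*9)² = (-355 + 9/4)² = (-1411/4)² = 1990921/16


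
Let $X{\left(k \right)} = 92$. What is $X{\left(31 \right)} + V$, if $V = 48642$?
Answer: $48734$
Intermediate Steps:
$X{\left(31 \right)} + V = 92 + 48642 = 48734$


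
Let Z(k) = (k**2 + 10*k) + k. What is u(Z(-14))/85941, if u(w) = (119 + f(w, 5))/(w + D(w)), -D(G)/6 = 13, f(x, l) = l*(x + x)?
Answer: -539/3093876 ≈ -0.00017422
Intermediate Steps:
f(x, l) = 2*l*x (f(x, l) = l*(2*x) = 2*l*x)
D(G) = -78 (D(G) = -6*13 = -78)
Z(k) = k**2 + 11*k
u(w) = (119 + 10*w)/(-78 + w) (u(w) = (119 + 2*5*w)/(w - 78) = (119 + 10*w)/(-78 + w))
u(Z(-14))/85941 = ((119 + 10*(-14*(11 - 14)))/(-78 - 14*(11 - 14)))/85941 = ((119 + 10*(-14*(-3)))/(-78 - 14*(-3)))*(1/85941) = ((119 + 10*42)/(-78 + 42))*(1/85941) = ((119 + 420)/(-36))*(1/85941) = -1/36*539*(1/85941) = -539/36*1/85941 = -539/3093876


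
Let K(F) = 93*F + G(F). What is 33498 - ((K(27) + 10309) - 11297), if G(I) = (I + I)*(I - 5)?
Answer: 30787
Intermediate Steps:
G(I) = 2*I*(-5 + I) (G(I) = (2*I)*(-5 + I) = 2*I*(-5 + I))
K(F) = 93*F + 2*F*(-5 + F)
33498 - ((K(27) + 10309) - 11297) = 33498 - ((27*(83 + 2*27) + 10309) - 11297) = 33498 - ((27*(83 + 54) + 10309) - 11297) = 33498 - ((27*137 + 10309) - 11297) = 33498 - ((3699 + 10309) - 11297) = 33498 - (14008 - 11297) = 33498 - 1*2711 = 33498 - 2711 = 30787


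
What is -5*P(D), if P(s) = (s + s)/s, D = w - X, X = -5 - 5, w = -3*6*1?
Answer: -10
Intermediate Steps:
w = -18 (w = -18*1 = -18)
X = -10
D = -8 (D = -18 - 1*(-10) = -18 + 10 = -8)
P(s) = 2 (P(s) = (2*s)/s = 2)
-5*P(D) = -5*2 = -10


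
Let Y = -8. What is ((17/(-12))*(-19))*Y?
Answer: -646/3 ≈ -215.33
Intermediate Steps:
((17/(-12))*(-19))*Y = ((17/(-12))*(-19))*(-8) = ((17*(-1/12))*(-19))*(-8) = -17/12*(-19)*(-8) = (323/12)*(-8) = -646/3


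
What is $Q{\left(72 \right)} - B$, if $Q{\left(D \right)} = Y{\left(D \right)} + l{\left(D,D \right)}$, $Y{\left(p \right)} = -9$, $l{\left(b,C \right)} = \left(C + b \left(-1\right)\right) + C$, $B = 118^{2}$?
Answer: $-13861$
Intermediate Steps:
$B = 13924$
$l{\left(b,C \right)} = - b + 2 C$ ($l{\left(b,C \right)} = \left(C - b\right) + C = - b + 2 C$)
$Q{\left(D \right)} = -9 + D$ ($Q{\left(D \right)} = -9 + \left(- D + 2 D\right) = -9 + D$)
$Q{\left(72 \right)} - B = \left(-9 + 72\right) - 13924 = 63 - 13924 = -13861$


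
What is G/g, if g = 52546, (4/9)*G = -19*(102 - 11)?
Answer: -1197/16168 ≈ -0.074035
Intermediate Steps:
G = -15561/4 (G = 9*(-19*(102 - 11))/4 = 9*(-19*91)/4 = (9/4)*(-1729) = -15561/4 ≈ -3890.3)
G/g = -15561/4/52546 = -15561/4*1/52546 = -1197/16168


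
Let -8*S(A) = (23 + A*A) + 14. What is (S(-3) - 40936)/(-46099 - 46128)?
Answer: 163767/368908 ≈ 0.44392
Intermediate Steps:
S(A) = -37/8 - A²/8 (S(A) = -((23 + A*A) + 14)/8 = -((23 + A²) + 14)/8 = -(37 + A²)/8 = -37/8 - A²/8)
(S(-3) - 40936)/(-46099 - 46128) = ((-37/8 - ⅛*(-3)²) - 40936)/(-46099 - 46128) = ((-37/8 - ⅛*9) - 40936)/(-92227) = ((-37/8 - 9/8) - 40936)*(-1/92227) = (-23/4 - 40936)*(-1/92227) = -163767/4*(-1/92227) = 163767/368908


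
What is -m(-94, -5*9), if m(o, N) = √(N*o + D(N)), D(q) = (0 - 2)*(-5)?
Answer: -4*√265 ≈ -65.115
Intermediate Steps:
D(q) = 10 (D(q) = -2*(-5) = 10)
m(o, N) = √(10 + N*o) (m(o, N) = √(N*o + 10) = √(10 + N*o))
-m(-94, -5*9) = -√(10 - 5*9*(-94)) = -√(10 - 45*(-94)) = -√(10 + 4230) = -√4240 = -4*√265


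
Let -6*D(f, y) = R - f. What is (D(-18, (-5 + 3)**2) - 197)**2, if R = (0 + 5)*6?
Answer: 42025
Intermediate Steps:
R = 30 (R = 5*6 = 30)
D(f, y) = -5 + f/6 (D(f, y) = -(30 - f)/6 = -5 + f/6)
(D(-18, (-5 + 3)**2) - 197)**2 = ((-5 + (1/6)*(-18)) - 197)**2 = ((-5 - 3) - 197)**2 = (-8 - 197)**2 = (-205)**2 = 42025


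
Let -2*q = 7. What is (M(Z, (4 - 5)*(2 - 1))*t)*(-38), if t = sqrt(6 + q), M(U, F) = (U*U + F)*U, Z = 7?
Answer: -6384*sqrt(10) ≈ -20188.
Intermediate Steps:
q = -7/2 (q = -1/2*7 = -7/2 ≈ -3.5000)
M(U, F) = U*(F + U**2) (M(U, F) = (U**2 + F)*U = (F + U**2)*U = U*(F + U**2))
t = sqrt(10)/2 (t = sqrt(6 - 7/2) = sqrt(5/2) = sqrt(10)/2 ≈ 1.5811)
(M(Z, (4 - 5)*(2 - 1))*t)*(-38) = ((7*((4 - 5)*(2 - 1) + 7**2))*(sqrt(10)/2))*(-38) = ((7*(-1*1 + 49))*(sqrt(10)/2))*(-38) = ((7*(-1 + 49))*(sqrt(10)/2))*(-38) = ((7*48)*(sqrt(10)/2))*(-38) = (336*(sqrt(10)/2))*(-38) = (168*sqrt(10))*(-38) = -6384*sqrt(10)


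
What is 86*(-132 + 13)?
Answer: -10234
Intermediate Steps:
86*(-132 + 13) = 86*(-119) = -10234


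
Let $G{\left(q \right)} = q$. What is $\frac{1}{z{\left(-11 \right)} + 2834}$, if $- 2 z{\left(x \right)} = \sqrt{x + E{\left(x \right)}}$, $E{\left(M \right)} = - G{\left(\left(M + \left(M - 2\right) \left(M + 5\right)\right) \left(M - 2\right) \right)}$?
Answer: $\frac{2834}{8031341} + \frac{\sqrt{215}}{8031341} \approx 0.00035469$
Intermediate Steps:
$E{\left(M \right)} = - \left(-2 + M\right) \left(M + \left(-2 + M\right) \left(5 + M\right)\right)$ ($E{\left(M \right)} = - \left(M + \left(M - 2\right) \left(M + 5\right)\right) \left(M - 2\right) = - \left(M + \left(-2 + M\right) \left(5 + M\right)\right) \left(-2 + M\right) = - \left(-2 + M\right) \left(M + \left(-2 + M\right) \left(5 + M\right)\right)$)
$z{\left(x \right)} = - \frac{\sqrt{-20 - x^{3} - 2 x^{2} + 19 x}}{2}$ ($z{\left(x \right)} = - \frac{\sqrt{x - \left(20 + x^{3} - 18 x + 2 x^{2}\right)}}{2} = - \frac{\sqrt{-20 - x^{3} - 2 x^{2} + 19 x}}{2}$)
$\frac{1}{z{\left(-11 \right)} + 2834} = \frac{1}{- \frac{\sqrt{-20 - \left(-11\right)^{3} - 2 \left(-11\right)^{2} + 19 \left(-11\right)}}{2} + 2834} = \frac{1}{- \frac{\sqrt{-20 - -1331 - 242 - 209}}{2} + 2834} = \frac{1}{- \frac{\sqrt{-20 + 1331 - 242 - 209}}{2} + 2834} = \frac{1}{- \frac{\sqrt{860}}{2} + 2834} = \frac{1}{- \frac{2 \sqrt{215}}{2} + 2834} = \frac{1}{- \sqrt{215} + 2834} = \frac{1}{2834 - \sqrt{215}}$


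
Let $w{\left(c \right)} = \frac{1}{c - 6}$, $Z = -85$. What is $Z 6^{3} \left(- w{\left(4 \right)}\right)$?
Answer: $-9180$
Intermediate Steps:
$w{\left(c \right)} = \frac{1}{-6 + c}$
$Z 6^{3} \left(- w{\left(4 \right)}\right) = - 85 \cdot 6^{3} \left(- \frac{1}{-6 + 4}\right) = \left(-85\right) 216 \left(- \frac{1}{-2}\right) = - 18360 \left(\left(-1\right) \left(- \frac{1}{2}\right)\right) = \left(-18360\right) \frac{1}{2} = -9180$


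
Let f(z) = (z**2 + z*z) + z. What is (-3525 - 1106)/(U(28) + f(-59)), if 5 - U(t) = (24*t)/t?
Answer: -4631/6884 ≈ -0.67272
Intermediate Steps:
U(t) = -19 (U(t) = 5 - 24*t/t = 5 - 1*24 = 5 - 24 = -19)
f(z) = z + 2*z**2 (f(z) = (z**2 + z**2) + z = 2*z**2 + z = z + 2*z**2)
(-3525 - 1106)/(U(28) + f(-59)) = (-3525 - 1106)/(-19 - 59*(1 + 2*(-59))) = -4631/(-19 - 59*(1 - 118)) = -4631/(-19 - 59*(-117)) = -4631/(-19 + 6903) = -4631/6884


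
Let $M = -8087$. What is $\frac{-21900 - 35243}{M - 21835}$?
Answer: $\frac{57143}{29922} \approx 1.9097$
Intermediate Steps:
$\frac{-21900 - 35243}{M - 21835} = \frac{-21900 - 35243}{-8087 - 21835} = - \frac{57143}{-29922} = \left(-57143\right) \left(- \frac{1}{29922}\right) = \frac{57143}{29922}$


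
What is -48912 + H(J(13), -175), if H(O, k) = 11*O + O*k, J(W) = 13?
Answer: -51044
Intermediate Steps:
-48912 + H(J(13), -175) = -48912 + 13*(11 - 175) = -48912 + 13*(-164) = -48912 - 2132 = -51044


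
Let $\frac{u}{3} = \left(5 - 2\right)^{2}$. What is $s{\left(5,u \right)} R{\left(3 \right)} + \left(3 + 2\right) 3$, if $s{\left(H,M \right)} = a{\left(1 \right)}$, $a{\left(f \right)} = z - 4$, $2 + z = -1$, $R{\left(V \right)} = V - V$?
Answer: $15$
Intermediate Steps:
$R{\left(V \right)} = 0$
$z = -3$ ($z = -2 - 1 = -3$)
$a{\left(f \right)} = -7$ ($a{\left(f \right)} = -3 - 4 = -7$)
$u = 27$ ($u = 3 \left(5 - 2\right)^{2} = 3 \cdot 3^{2} = 3 \cdot 9 = 27$)
$s{\left(H,M \right)} = -7$
$s{\left(5,u \right)} R{\left(3 \right)} + \left(3 + 2\right) 3 = \left(-7\right) 0 + \left(3 + 2\right) 3 = 0 + 5 \cdot 3 = 0 + 15 = 15$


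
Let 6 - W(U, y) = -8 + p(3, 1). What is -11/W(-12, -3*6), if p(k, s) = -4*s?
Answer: -11/18 ≈ -0.61111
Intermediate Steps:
W(U, y) = 18 (W(U, y) = 6 - (-8 - 4*1) = 6 - (-8 - 4) = 6 - 1*(-12) = 6 + 12 = 18)
-11/W(-12, -3*6) = -11/18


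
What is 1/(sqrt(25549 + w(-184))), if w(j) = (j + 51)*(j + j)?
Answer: sqrt(8277)/24831 ≈ 0.0036639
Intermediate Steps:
w(j) = 2*j*(51 + j) (w(j) = (51 + j)*(2*j) = 2*j*(51 + j))
1/(sqrt(25549 + w(-184))) = 1/(sqrt(25549 + 2*(-184)*(51 - 184))) = 1/(sqrt(25549 + 2*(-184)*(-133))) = 1/(sqrt(25549 + 48944)) = 1/(sqrt(74493)) = 1/(3*sqrt(8277)) = sqrt(8277)/24831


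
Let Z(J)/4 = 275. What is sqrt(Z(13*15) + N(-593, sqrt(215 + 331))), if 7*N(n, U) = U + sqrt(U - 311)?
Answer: sqrt(53900 + 7*sqrt(546) + 7*I*sqrt(311 - sqrt(546)))/7 ≈ 33.217 + 0.03647*I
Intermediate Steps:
Z(J) = 1100 (Z(J) = 4*275 = 1100)
N(n, U) = U/7 + sqrt(-311 + U)/7 (N(n, U) = (U + sqrt(U - 311))/7 = (U + sqrt(-311 + U))/7 = U/7 + sqrt(-311 + U)/7)
sqrt(Z(13*15) + N(-593, sqrt(215 + 331))) = sqrt(1100 + (sqrt(215 + 331)/7 + sqrt(-311 + sqrt(215 + 331))/7)) = sqrt(1100 + (sqrt(546)/7 + sqrt(-311 + sqrt(546))/7)) = sqrt(1100 + sqrt(546)/7 + sqrt(-311 + sqrt(546))/7)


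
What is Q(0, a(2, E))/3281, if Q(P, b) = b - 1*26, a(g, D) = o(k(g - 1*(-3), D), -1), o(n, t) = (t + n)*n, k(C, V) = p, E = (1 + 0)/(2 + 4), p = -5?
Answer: 4/3281 ≈ 0.0012191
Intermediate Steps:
E = ⅙ (E = 1/6 = 1*(⅙) = ⅙ ≈ 0.16667)
k(C, V) = -5
o(n, t) = n*(n + t) (o(n, t) = (n + t)*n = n*(n + t))
a(g, D) = 30 (a(g, D) = -5*(-5 - 1) = -5*(-6) = 30)
Q(P, b) = -26 + b (Q(P, b) = b - 26 = -26 + b)
Q(0, a(2, E))/3281 = (-26 + 30)/3281 = 4*(1/3281) = 4/3281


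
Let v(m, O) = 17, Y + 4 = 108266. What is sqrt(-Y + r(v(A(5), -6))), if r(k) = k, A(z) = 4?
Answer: I*sqrt(108245) ≈ 329.01*I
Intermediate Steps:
Y = 108262 (Y = -4 + 108266 = 108262)
sqrt(-Y + r(v(A(5), -6))) = sqrt(-1*108262 + 17) = sqrt(-108262 + 17) = sqrt(-108245) = I*sqrt(108245)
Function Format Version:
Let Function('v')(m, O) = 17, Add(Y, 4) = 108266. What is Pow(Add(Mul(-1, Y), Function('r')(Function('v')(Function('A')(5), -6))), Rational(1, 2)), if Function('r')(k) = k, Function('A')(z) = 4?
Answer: Mul(I, Pow(108245, Rational(1, 2))) ≈ Mul(329.01, I)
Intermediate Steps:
Y = 108262 (Y = Add(-4, 108266) = 108262)
Pow(Add(Mul(-1, Y), Function('r')(Function('v')(Function('A')(5), -6))), Rational(1, 2)) = Pow(Add(Mul(-1, 108262), 17), Rational(1, 2)) = Pow(Add(-108262, 17), Rational(1, 2)) = Pow(-108245, Rational(1, 2)) = Mul(I, Pow(108245, Rational(1, 2)))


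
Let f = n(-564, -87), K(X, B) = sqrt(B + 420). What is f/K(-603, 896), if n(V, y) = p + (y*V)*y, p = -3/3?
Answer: -4268917*sqrt(329)/658 ≈ -1.1768e+5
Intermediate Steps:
K(X, B) = sqrt(420 + B)
p = -1 (p = (1/3)*(-3) = -1)
n(V, y) = -1 + V*y**2 (n(V, y) = -1 + (y*V)*y = -1 + (V*y)*y = -1 + V*y**2)
f = -4268917 (f = -1 - 564*(-87)**2 = -1 - 564*7569 = -1 - 4268916 = -4268917)
f/K(-603, 896) = -4268917/sqrt(420 + 896) = -4268917*sqrt(329)/658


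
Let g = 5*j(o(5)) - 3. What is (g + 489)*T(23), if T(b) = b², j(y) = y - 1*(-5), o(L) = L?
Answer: 283544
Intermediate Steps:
j(y) = 5 + y (j(y) = y + 5 = 5 + y)
g = 47 (g = 5*(5 + 5) - 3 = 5*10 - 3 = 50 - 3 = 47)
(g + 489)*T(23) = (47 + 489)*23² = 536*529 = 283544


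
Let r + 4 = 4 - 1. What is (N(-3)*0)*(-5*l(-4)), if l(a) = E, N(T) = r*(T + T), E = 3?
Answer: 0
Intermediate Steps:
r = -1 (r = -4 + (4 - 1) = -4 + 3 = -1)
N(T) = -2*T (N(T) = -(T + T) = -2*T)
l(a) = 3
(N(-3)*0)*(-5*l(-4)) = (-2*(-3)*0)*(-5*3) = (6*0)*(-15) = 0*(-15) = 0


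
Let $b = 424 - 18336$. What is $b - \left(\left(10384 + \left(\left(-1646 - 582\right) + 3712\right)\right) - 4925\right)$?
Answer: $-24855$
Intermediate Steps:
$b = -17912$
$b - \left(\left(10384 + \left(\left(-1646 - 582\right) + 3712\right)\right) - 4925\right) = -17912 - \left(\left(10384 + \left(\left(-1646 - 582\right) + 3712\right)\right) - 4925\right) = -17912 - \left(\left(10384 + \left(-2228 + 3712\right)\right) - 4925\right) = -17912 - \left(\left(10384 + 1484\right) - 4925\right) = -17912 - \left(11868 - 4925\right) = -17912 - 6943 = -24855$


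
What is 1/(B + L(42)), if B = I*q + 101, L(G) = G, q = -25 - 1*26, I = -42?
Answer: 1/2285 ≈ 0.00043764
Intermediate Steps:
q = -51 (q = -25 - 26 = -51)
B = 2243 (B = -42*(-51) + 101 = 2142 + 101 = 2243)
1/(B + L(42)) = 1/(2243 + 42) = 1/2285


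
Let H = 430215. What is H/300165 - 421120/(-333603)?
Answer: 17995099963/6675729633 ≈ 2.6956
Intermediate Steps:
H/300165 - 421120/(-333603) = 430215/300165 - 421120/(-333603) = 430215*(1/300165) - 421120*(-1/333603) = 28681/20011 + 421120/333603 = 17995099963/6675729633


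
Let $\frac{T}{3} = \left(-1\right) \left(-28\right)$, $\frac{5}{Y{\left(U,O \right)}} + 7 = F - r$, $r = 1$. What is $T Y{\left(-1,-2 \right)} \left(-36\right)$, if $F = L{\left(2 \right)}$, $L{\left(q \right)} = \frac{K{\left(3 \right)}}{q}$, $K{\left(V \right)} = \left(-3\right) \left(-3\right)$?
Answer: $4320$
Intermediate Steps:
$K{\left(V \right)} = 9$
$L{\left(q \right)} = \frac{9}{q}$
$F = \frac{9}{2} \approx 4.5$
$Y{\left(U,O \right)} = - \frac{10}{7}$ ($Y{\left(U,O \right)} = \frac{5}{-7 + \left(\frac{9}{2} - 1\right)} = \frac{5}{-7 + \frac{7}{2}} = \frac{5}{- \frac{7}{2}} = 5 \left(- \frac{2}{7}\right) = - \frac{10}{7}$)
$T = 84$ ($T = 3 \left(\left(-1\right) \left(-28\right)\right) = 3 \cdot 28 = 84$)
$T Y{\left(-1,-2 \right)} \left(-36\right) = 84 \left(- \frac{10}{7}\right) \left(-36\right) = \left(-120\right) \left(-36\right) = 4320$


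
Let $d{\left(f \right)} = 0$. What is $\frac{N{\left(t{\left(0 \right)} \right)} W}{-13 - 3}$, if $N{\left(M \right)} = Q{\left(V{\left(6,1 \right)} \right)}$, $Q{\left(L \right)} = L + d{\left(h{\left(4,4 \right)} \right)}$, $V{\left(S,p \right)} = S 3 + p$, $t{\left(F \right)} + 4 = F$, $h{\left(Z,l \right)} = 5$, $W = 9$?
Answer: $- \frac{171}{16} \approx -10.688$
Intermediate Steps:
$t{\left(F \right)} = -4 + F$
$V{\left(S,p \right)} = p + 3 S$ ($V{\left(S,p \right)} = 3 S + p = p + 3 S$)
$Q{\left(L \right)} = L$ ($Q{\left(L \right)} = L + 0 = L$)
$N{\left(M \right)} = 19$ ($N{\left(M \right)} = 1 + 3 \cdot 6 = 1 + 18 = 19$)
$\frac{N{\left(t{\left(0 \right)} \right)} W}{-13 - 3} = \frac{19 \cdot 9}{-13 - 3} = \frac{171}{-16} = 171 \left(- \frac{1}{16}\right) = - \frac{171}{16}$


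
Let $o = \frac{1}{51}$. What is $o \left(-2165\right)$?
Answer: $- \frac{2165}{51} \approx -42.451$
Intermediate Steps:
$o = \frac{1}{51} \approx 0.019608$
$o \left(-2165\right) = \frac{1}{51} \left(-2165\right) = - \frac{2165}{51}$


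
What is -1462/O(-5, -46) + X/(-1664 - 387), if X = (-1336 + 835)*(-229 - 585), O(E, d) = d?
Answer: -7880441/47173 ≈ -167.05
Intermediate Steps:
X = 407814 (X = -501*(-814) = 407814)
-1462/O(-5, -46) + X/(-1664 - 387) = -1462/(-46) + 407814/(-1664 - 387) = -1462*(-1/46) + 407814/(-2051) = 731/23 + 407814*(-1/2051) = 731/23 - 407814/2051 = -7880441/47173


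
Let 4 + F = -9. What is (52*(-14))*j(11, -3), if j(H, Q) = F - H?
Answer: 17472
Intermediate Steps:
F = -13 (F = -4 - 9 = -13)
j(H, Q) = -13 - H
(52*(-14))*j(11, -3) = (52*(-14))*(-13 - 1*11) = -728*(-13 - 11) = -728*(-24) = 17472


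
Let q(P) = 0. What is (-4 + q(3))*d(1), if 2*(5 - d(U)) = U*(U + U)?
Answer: -16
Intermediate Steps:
d(U) = 5 - U² (d(U) = 5 - U*(U + U)/2 = 5 - U*2*U/2 = 5 - U²)
(-4 + q(3))*d(1) = (-4 + 0)*(5 - 1*1²) = -4*(5 - 1*1) = -4*(5 - 1) = -4*4 = -16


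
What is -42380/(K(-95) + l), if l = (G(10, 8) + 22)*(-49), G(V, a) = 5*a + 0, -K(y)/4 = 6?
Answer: 21190/1531 ≈ 13.841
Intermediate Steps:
K(y) = -24 (K(y) = -4*6 = -24)
G(V, a) = 5*a
l = -3038 (l = (5*8 + 22)*(-49) = (40 + 22)*(-49) = 62*(-49) = -3038)
-42380/(K(-95) + l) = -42380/(-24 - 3038) = -42380/(-3062) = -42380*(-1/3062) = 21190/1531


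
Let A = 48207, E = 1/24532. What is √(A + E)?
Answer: 5*√290118897145/12266 ≈ 219.56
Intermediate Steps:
E = 1/24532 ≈ 4.0763e-5
√(A + E) = √(48207 + 1/24532) = √(1182614125/24532) = 5*√290118897145/12266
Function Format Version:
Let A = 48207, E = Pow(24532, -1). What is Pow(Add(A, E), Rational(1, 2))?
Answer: Mul(Rational(5, 12266), Pow(290118897145, Rational(1, 2))) ≈ 219.56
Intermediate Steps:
E = Rational(1, 24532) ≈ 4.0763e-5
Pow(Add(A, E), Rational(1, 2)) = Pow(Add(48207, Rational(1, 24532)), Rational(1, 2)) = Pow(Rational(1182614125, 24532), Rational(1, 2)) = Mul(Rational(5, 12266), Pow(290118897145, Rational(1, 2)))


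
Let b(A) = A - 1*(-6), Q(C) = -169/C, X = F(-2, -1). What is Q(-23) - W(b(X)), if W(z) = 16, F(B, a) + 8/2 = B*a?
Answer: -199/23 ≈ -8.6522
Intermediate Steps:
F(B, a) = -4 + B*a
X = -2 (X = -4 - 2*(-1) = -4 + 2 = -2)
b(A) = 6 + A (b(A) = A + 6 = 6 + A)
Q(-23) - W(b(X)) = -169/(-23) - 1*16 = -169*(-1/23) - 16 = 169/23 - 16 = -199/23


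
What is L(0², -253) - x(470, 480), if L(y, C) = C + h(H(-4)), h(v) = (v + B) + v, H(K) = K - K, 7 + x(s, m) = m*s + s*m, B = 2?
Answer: -451444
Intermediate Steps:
x(s, m) = -7 + 2*m*s (x(s, m) = -7 + (m*s + s*m) = -7 + (m*s + m*s) = -7 + 2*m*s)
H(K) = 0
h(v) = 2 + 2*v (h(v) = (v + 2) + v = (2 + v) + v = 2 + 2*v)
L(y, C) = 2 + C (L(y, C) = C + (2 + 2*0) = C + (2 + 0) = C + 2 = 2 + C)
L(0², -253) - x(470, 480) = (2 - 253) - (-7 + 2*480*470) = -251 - (-7 + 451200) = -251 - 1*451193 = -251 - 451193 = -451444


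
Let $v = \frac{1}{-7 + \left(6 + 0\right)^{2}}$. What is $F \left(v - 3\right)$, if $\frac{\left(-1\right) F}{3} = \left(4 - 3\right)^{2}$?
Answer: $\frac{258}{29} \approx 8.8965$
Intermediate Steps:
$F = -3$ ($F = - 3 \left(4 - 3\right)^{2} = - 3 \cdot 1^{2} = \left(-3\right) 1 = -3$)
$v = \frac{1}{29}$ ($v = \frac{1}{-7 + 6^{2}} = \frac{1}{-7 + 36} = \frac{1}{29} \approx 0.034483$)
$F \left(v - 3\right) = - 3 \left(\frac{1}{29} - 3\right) = \left(-3\right) \left(- \frac{86}{29}\right) = \frac{258}{29}$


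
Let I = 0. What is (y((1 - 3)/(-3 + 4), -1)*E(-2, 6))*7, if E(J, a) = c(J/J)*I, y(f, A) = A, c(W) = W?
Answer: 0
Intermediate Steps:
E(J, a) = 0 (E(J, a) = (J/J)*0 = 1*0 = 0)
(y((1 - 3)/(-3 + 4), -1)*E(-2, 6))*7 = -1*0*7 = 0*7 = 0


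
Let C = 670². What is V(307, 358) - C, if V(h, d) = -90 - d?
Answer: -449348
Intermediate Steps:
C = 448900
V(307, 358) - C = (-90 - 1*358) - 1*448900 = (-90 - 358) - 448900 = -448 - 448900 = -449348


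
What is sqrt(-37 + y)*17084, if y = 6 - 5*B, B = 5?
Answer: 34168*I*sqrt(14) ≈ 1.2785e+5*I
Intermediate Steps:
y = -19 (y = 6 - 5*5 = 6 - 25 = -19)
sqrt(-37 + y)*17084 = sqrt(-37 - 19)*17084 = sqrt(-56)*17084 = (2*I*sqrt(14))*17084 = 34168*I*sqrt(14)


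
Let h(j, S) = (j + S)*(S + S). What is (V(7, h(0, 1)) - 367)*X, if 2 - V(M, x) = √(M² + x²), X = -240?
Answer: 87600 + 240*√53 ≈ 89347.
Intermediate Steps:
h(j, S) = 2*S*(S + j) (h(j, S) = (S + j)*(2*S) = 2*S*(S + j))
V(M, x) = 2 - √(M² + x²)
(V(7, h(0, 1)) - 367)*X = ((2 - √(7² + (2*1*(1 + 0))²)) - 367)*(-240) = ((2 - √(49 + (2*1*1)²)) - 367)*(-240) = ((2 - √(49 + 2²)) - 367)*(-240) = ((2 - √(49 + 4)) - 367)*(-240) = ((2 - √53) - 367)*(-240) = (-365 - √53)*(-240) = 87600 + 240*√53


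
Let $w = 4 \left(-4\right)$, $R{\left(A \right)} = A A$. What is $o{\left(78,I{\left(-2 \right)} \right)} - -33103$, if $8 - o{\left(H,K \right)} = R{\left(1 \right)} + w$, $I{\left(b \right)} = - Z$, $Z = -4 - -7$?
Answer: $33126$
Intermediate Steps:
$R{\left(A \right)} = A^{2}$
$w = -16$
$Z = 3$ ($Z = -4 + 7 = 3$)
$I{\left(b \right)} = -3$ ($I{\left(b \right)} = \left(-1\right) 3 = -3$)
$o{\left(H,K \right)} = 23$ ($o{\left(H,K \right)} = 8 - \left(1^{2} - 16\right) = 8 - \left(1 - 16\right) = 8 - -15 = 8 + 15 = 23$)
$o{\left(78,I{\left(-2 \right)} \right)} - -33103 = 23 - -33103 = 23 + 33103 = 33126$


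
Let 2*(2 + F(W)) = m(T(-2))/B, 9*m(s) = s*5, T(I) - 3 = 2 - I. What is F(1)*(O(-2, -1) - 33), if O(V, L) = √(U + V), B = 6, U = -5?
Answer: 1991/36 - 181*I*√7/108 ≈ 55.306 - 4.4341*I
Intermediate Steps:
T(I) = 5 - I (T(I) = 3 + (2 - I) = 5 - I)
O(V, L) = √(-5 + V)
m(s) = 5*s/9 (m(s) = (s*5)/9 = (5*s)/9 = 5*s/9)
F(W) = -181/108 (F(W) = -2 + ((5*(5 - 1*(-2))/9)/6)/2 = -2 + ((5*(5 + 2)/9)*(⅙))/2 = -2 + (((5/9)*7)*(⅙))/2 = -2 + ((35/9)*(⅙))/2 = -2 + (½)*(35/54) = -2 + 35/108 = -181/108)
F(1)*(O(-2, -1) - 33) = -181*(√(-5 - 2) - 33)/108 = -181*(√(-7) - 33)/108 = -181*(I*√7 - 33)/108 = -181*(-33 + I*√7)/108 = 1991/36 - 181*I*√7/108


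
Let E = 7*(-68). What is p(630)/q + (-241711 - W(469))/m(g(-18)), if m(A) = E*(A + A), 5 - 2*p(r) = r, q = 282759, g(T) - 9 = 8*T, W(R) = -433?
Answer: -3792427139/2018899260 ≈ -1.8785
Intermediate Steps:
g(T) = 9 + 8*T
p(r) = 5/2 - r/2
E = -476
m(A) = -952*A (m(A) = -476*(A + A) = -952*A)
p(630)/q + (-241711 - W(469))/m(g(-18)) = (5/2 - ½*630)/282759 + (-241711 - 1*(-433))/((-952*(9 + 8*(-18)))) = (5/2 - 315)*(1/282759) + (-241711 + 433)/((-952*(9 - 144))) = -625/2*1/282759 - 241278/((-952*(-135))) = -625/565518 - 241278/128520 = -625/565518 - 241278*1/128520 = -625/565518 - 40213/21420 = -3792427139/2018899260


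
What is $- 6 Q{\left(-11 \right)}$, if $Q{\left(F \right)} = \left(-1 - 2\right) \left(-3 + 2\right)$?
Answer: $-18$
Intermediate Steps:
$Q{\left(F \right)} = 3$ ($Q{\left(F \right)} = \left(-3\right) \left(-1\right) = 3$)
$- 6 Q{\left(-11 \right)} = \left(-6\right) 3 = -18$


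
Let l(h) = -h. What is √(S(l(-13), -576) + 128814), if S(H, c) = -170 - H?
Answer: √128631 ≈ 358.65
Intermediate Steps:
√(S(l(-13), -576) + 128814) = √((-170 - (-1)*(-13)) + 128814) = √((-170 - 1*13) + 128814) = √((-170 - 13) + 128814) = √(-183 + 128814) = √128631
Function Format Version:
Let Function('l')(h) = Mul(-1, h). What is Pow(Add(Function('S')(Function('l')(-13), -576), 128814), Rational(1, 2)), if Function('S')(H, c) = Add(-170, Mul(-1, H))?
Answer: Pow(128631, Rational(1, 2)) ≈ 358.65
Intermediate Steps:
Pow(Add(Function('S')(Function('l')(-13), -576), 128814), Rational(1, 2)) = Pow(Add(Add(-170, Mul(-1, Mul(-1, -13))), 128814), Rational(1, 2)) = Pow(Add(Add(-170, Mul(-1, 13)), 128814), Rational(1, 2)) = Pow(Add(Add(-170, -13), 128814), Rational(1, 2)) = Pow(Add(-183, 128814), Rational(1, 2)) = Pow(128631, Rational(1, 2))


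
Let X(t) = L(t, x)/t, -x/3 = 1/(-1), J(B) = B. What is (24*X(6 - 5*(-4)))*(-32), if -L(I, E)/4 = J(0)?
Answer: 0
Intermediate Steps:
x = 3 (x = -3/(-1) = -3*(-1) = 3)
L(I, E) = 0 (L(I, E) = -4*0 = 0)
X(t) = 0 (X(t) = 0/t = 0)
(24*X(6 - 5*(-4)))*(-32) = (24*0)*(-32) = 0*(-32) = 0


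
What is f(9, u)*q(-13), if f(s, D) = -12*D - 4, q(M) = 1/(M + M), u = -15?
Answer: -88/13 ≈ -6.7692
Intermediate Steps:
q(M) = 1/(2*M)
f(s, D) = -4 - 12*D
f(9, u)*q(-13) = (-4 - 12*(-15))*((½)/(-13)) = (-4 + 180)*((½)*(-1/13)) = 176*(-1/26) = -88/13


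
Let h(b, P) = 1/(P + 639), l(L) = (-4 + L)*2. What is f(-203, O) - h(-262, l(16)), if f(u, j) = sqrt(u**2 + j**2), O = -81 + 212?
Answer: -1/663 + sqrt(58370) ≈ 241.60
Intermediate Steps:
l(L) = -8 + 2*L
h(b, P) = 1/(639 + P)
O = 131
f(u, j) = sqrt(j**2 + u**2)
f(-203, O) - h(-262, l(16)) = sqrt(131**2 + (-203)**2) - 1/(639 + (-8 + 2*16)) = sqrt(17161 + 41209) - 1/(639 + (-8 + 32)) = sqrt(58370) - 1/(639 + 24) = sqrt(58370) - 1/663 = -1/663 + sqrt(58370)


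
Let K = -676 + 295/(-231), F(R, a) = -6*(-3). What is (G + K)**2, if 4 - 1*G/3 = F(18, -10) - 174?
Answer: 2076716041/53361 ≈ 38918.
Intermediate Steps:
F(R, a) = 18
K = -156451/231 (K = -676 + 295*(-1/231) = -676 - 295/231 = -156451/231 ≈ -677.28)
G = 480 (G = 12 - 3*(18 - 174) = 12 - 3*(-156) = 12 + 468 = 480)
(G + K)**2 = (480 - 156451/231)**2 = (-45571/231)**2 = 2076716041/53361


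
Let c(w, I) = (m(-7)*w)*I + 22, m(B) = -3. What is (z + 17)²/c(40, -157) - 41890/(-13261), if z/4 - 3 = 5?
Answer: 821968841/250128982 ≈ 3.2862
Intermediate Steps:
z = 32 (z = 12 + 4*5 = 12 + 20 = 32)
c(w, I) = 22 - 3*I*w (c(w, I) = (-3*w)*I + 22 = -3*I*w + 22 = 22 - 3*I*w)
(z + 17)²/c(40, -157) - 41890/(-13261) = (32 + 17)²/(22 - 3*(-157)*40) - 41890/(-13261) = 49²/(22 + 18840) - 41890*(-1/13261) = 2401/18862 + 41890/13261 = 821968841/250128982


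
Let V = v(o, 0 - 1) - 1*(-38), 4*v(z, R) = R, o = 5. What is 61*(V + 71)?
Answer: 26535/4 ≈ 6633.8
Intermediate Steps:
v(z, R) = R/4
V = 151/4 (V = (0 - 1)/4 - 1*(-38) = (¼)*(-1) + 38 = -¼ + 38 = 151/4 ≈ 37.750)
61*(V + 71) = 61*(151/4 + 71) = 61*(435/4) = 26535/4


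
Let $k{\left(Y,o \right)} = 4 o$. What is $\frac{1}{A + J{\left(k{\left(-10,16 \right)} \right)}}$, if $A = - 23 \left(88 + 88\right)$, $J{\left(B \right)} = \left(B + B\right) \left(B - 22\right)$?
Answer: $\frac{1}{1328} \approx 0.00075301$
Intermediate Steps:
$J{\left(B \right)} = 2 B \left(-22 + B\right)$
$A = -4048$ ($A = \left(-23\right) 176 = -4048$)
$\frac{1}{A + J{\left(k{\left(-10,16 \right)} \right)}} = \frac{1}{-4048 + 2 \cdot 4 \cdot 16 \left(-22 + 4 \cdot 16\right)} = \frac{1}{-4048 + 2 \cdot 64 \left(-22 + 64\right)} = \frac{1}{-4048 + 2 \cdot 64 \cdot 42} = \frac{1}{-4048 + 5376} = \frac{1}{1328}$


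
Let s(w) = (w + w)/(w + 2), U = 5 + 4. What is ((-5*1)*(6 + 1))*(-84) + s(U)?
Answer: 32358/11 ≈ 2941.6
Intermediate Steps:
U = 9
s(w) = 2*w/(2 + w) (s(w) = (2*w)/(2 + w) = 2*w/(2 + w))
((-5*1)*(6 + 1))*(-84) + s(U) = ((-5*1)*(6 + 1))*(-84) + 2*9/(2 + 9) = -5*7*(-84) + 2*9/11 = -35*(-84) + 2*9*(1/11) = 2940 + 18/11 = 32358/11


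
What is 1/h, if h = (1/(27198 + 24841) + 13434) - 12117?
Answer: 52039/68535364 ≈ 0.00075930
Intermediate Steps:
h = 68535364/52039 (h = (1/52039 + 13434) - 12117 = 699091927/52039 - 12117 = 68535364/52039 ≈ 1317.0)
1/h = 1/(68535364/52039) = 52039/68535364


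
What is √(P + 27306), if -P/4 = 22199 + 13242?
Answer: I*√114458 ≈ 338.32*I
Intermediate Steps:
P = -141764 (P = -4*(22199 + 13242) = -4*35441 = -141764)
√(P + 27306) = √(-141764 + 27306) = √(-114458) = I*√114458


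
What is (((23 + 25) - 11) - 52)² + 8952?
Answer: 9177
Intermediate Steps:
(((23 + 25) - 11) - 52)² + 8952 = ((48 - 11) - 52)² + 8952 = (37 - 52)² + 8952 = (-15)² + 8952 = 225 + 8952 = 9177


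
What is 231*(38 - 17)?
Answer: 4851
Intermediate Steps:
231*(38 - 17) = 231*21 = 4851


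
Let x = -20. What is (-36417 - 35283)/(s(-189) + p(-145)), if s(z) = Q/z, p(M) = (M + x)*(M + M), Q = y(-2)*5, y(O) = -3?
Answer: -903420/602911 ≈ -1.4984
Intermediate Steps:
Q = -15 (Q = -3*5 = -15)
p(M) = 2*M*(-20 + M) (p(M) = (M - 20)*(M + M) = (-20 + M)*(2*M) = 2*M*(-20 + M))
s(z) = -15/z
(-36417 - 35283)/(s(-189) + p(-145)) = (-36417 - 35283)/(-15/(-189) + 2*(-145)*(-20 - 145)) = -71700/(-15*(-1/189) + 2*(-145)*(-165)) = -71700/(5/63 + 47850) = -71700/3014555/63 = -71700*63/3014555 = -903420/602911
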